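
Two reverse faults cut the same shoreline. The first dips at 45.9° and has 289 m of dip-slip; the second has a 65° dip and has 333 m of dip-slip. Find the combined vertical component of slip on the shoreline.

509 m

throw_A = 289 × sin(45.9°) = 207.5 m
throw_B = 333 × sin(65°) = 301.8 m
total = 207.5 + 301.8 = 509 m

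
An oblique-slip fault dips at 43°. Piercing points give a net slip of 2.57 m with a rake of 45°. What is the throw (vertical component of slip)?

dip-slip = net slip × sin(rake) = 2.57 m × sin(45°) = 1.817 m
throw = dip-slip × sin(dip) = 1.817 × sin(43°) = 1.24 m

1.24 m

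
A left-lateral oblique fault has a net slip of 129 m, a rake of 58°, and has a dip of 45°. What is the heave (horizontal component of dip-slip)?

dip-slip = net slip × sin(rake) = 129 m × sin(58°) = 109.4 m
heave = dip-slip × cos(dip) = 109.4 × cos(45°) = 77.4 m

77.4 m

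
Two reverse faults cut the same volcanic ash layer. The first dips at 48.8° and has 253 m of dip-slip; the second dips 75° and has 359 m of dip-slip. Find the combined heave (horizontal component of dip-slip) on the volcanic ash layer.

heave_A = 253 × cos(48.8°) = 166.6 m
heave_B = 359 × cos(75°) = 92.92 m
total = 166.6 + 92.92 = 260 m

260 m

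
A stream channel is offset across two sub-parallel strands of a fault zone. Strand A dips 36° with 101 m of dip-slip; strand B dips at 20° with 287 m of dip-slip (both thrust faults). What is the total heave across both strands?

351 m

heave_A = 101 × cos(36°) = 81.71 m
heave_B = 287 × cos(20°) = 269.7 m
total = 81.71 + 269.7 = 351 m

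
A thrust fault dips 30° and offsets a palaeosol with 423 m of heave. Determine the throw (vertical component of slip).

throw = heave × tan(dip) = 423 × tan(30°) = 244 m

244 m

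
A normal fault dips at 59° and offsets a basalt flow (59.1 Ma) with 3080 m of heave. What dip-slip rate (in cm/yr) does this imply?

0.0101 cm/yr

dip-slip = heave / cos(dip) = 3080 m / cos(59°) = 5980 m
rate = 5980 m / 59.1 Ma = 0.000101 m/yr = 0.0101 cm/yr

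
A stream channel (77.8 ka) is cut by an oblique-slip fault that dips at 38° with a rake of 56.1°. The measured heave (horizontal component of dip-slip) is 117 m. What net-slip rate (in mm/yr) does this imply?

2.30 mm/yr

dip-slip = heave / cos(dip) = 117 / cos(38°) = 148.5 m
net slip = dip-slip / sin(rake) = 148.5 / sin(56.1°) = 178.9 m
rate = 178.9 m / 77.8 ka = 0.00230 m/yr = 2.30 mm/yr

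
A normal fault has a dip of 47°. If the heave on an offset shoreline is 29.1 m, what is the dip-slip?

dip-slip = heave / cos(dip) = 29.1 / cos(47°) = 42.7 m

42.7 m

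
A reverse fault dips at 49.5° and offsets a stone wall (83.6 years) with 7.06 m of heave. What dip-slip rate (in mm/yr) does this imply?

dip-slip = heave / cos(dip) = 7.06 m / cos(49.5°) = 10.87 m
rate = 10.87 m / 83.6 years = 0.130 m/yr = 130 mm/yr

130 mm/yr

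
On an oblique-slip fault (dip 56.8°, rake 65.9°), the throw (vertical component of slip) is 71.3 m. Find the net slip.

dip-slip = throw / sin(dip) = 71.3 / sin(56.8°) = 85.21 m
net slip = dip-slip / sin(rake) = 85.21 / sin(65.9°) = 93.3 m

93.3 m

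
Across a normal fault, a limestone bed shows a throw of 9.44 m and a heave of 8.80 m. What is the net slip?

12.9 m

net slip = √(throw² + heave²) = √(9.44² + 8.80²) = 12.9 m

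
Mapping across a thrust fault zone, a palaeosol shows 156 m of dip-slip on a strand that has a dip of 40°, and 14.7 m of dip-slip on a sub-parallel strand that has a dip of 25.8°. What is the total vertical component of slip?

107 m

throw_A = 156 × sin(40°) = 100.3 m
throw_B = 14.7 × sin(25.8°) = 6.398 m
total = 100.3 + 6.398 = 107 m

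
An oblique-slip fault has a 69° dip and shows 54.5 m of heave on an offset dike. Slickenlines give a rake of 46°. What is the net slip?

211 m

dip-slip = heave / cos(dip) = 54.5 / cos(69°) = 152.1 m
net slip = dip-slip / sin(rake) = 152.1 / sin(46°) = 211 m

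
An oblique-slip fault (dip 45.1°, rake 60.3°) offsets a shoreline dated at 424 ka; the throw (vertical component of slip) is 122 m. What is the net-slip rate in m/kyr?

dip-slip = throw / sin(dip) = 122 / sin(45.1°) = 172.2 m
net slip = dip-slip / sin(rake) = 172.2 / sin(60.3°) = 198.3 m
rate = 198.3 m / 424 ka = 0.000468 m/yr = 0.468 m/kyr

0.468 m/kyr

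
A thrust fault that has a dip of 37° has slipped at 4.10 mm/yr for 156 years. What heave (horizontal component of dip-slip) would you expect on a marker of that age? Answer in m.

dip-slip = rate × time = 4.10 mm/yr × 156 years = 0.6396 m
heave = dip-slip × cos(dip) = 0.6396 × cos(37°) = 0.511 m

0.511 m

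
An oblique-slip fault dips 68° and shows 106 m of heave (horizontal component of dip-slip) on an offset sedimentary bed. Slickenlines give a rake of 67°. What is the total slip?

307 m

dip-slip = heave / cos(dip) = 106 / cos(68°) = 283 m
net slip = dip-slip / sin(rake) = 283 / sin(67°) = 307 m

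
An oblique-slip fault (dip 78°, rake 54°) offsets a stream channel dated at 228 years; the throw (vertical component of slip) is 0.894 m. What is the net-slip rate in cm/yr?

0.495 cm/yr

dip-slip = throw / sin(dip) = 0.894 / sin(78°) = 0.9140 m
net slip = dip-slip / sin(rake) = 0.9140 / sin(54°) = 1.130 m
rate = 1.130 m / 228 years = 0.00495 m/yr = 0.495 cm/yr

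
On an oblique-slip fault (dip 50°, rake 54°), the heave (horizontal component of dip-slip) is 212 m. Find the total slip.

dip-slip = heave / cos(dip) = 212 / cos(50°) = 329.8 m
net slip = dip-slip / sin(rake) = 329.8 / sin(54°) = 408 m

408 m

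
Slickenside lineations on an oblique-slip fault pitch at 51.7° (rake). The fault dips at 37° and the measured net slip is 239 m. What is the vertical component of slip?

dip-slip = net slip × sin(rake) = 239 m × sin(51.7°) = 187.6 m
throw = dip-slip × sin(dip) = 187.6 × sin(37°) = 113 m

113 m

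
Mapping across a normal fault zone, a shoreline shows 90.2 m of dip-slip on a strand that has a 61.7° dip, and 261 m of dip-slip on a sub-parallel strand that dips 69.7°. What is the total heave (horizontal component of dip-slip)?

heave_A = 90.2 × cos(61.7°) = 42.76 m
heave_B = 261 × cos(69.7°) = 90.55 m
total = 42.76 + 90.55 = 133 m

133 m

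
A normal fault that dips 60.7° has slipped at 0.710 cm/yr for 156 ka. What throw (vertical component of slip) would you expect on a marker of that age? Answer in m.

dip-slip = rate × time = 0.710 cm/yr × 156 ka = 1108 m
throw = dip-slip × sin(dip) = 1108 × sin(60.7°) = 966 m

966 m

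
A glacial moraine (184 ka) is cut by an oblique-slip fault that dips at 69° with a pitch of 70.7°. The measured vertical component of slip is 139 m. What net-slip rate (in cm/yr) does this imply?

dip-slip = throw / sin(dip) = 139 / sin(69°) = 148.9 m
net slip = dip-slip / sin(rake) = 148.9 / sin(70.7°) = 157.8 m
rate = 157.8 m / 184 ka = 0.000857 m/yr = 0.0857 cm/yr

0.0857 cm/yr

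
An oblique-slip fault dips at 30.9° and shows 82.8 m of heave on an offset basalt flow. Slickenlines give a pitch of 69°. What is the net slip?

dip-slip = heave / cos(dip) = 82.8 / cos(30.9°) = 96.50 m
net slip = dip-slip / sin(rake) = 96.50 / sin(69°) = 103 m

103 m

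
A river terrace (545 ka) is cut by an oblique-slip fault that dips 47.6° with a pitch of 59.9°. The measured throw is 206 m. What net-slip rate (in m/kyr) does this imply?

0.592 m/kyr

dip-slip = throw / sin(dip) = 206 / sin(47.6°) = 279 m
net slip = dip-slip / sin(rake) = 279 / sin(59.9°) = 322.4 m
rate = 322.4 m / 545 ka = 0.000592 m/yr = 0.592 m/kyr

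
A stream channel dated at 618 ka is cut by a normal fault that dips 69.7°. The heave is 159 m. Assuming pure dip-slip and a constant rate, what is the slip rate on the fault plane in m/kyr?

dip-slip = heave / cos(dip) = 159 m / cos(69.7°) = 458.3 m
rate = 458.3 m / 618 ka = 0.000742 m/yr = 0.742 m/kyr

0.742 m/kyr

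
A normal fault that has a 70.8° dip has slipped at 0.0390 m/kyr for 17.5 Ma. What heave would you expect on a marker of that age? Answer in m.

224 m

dip-slip = rate × time = 0.0390 m/kyr × 17.5 Ma = 682.5 m
heave = dip-slip × cos(dip) = 682.5 × cos(70.8°) = 224 m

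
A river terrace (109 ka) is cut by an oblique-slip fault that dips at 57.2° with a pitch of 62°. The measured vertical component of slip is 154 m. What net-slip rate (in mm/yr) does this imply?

1.90 mm/yr

dip-slip = throw / sin(dip) = 154 / sin(57.2°) = 183.2 m
net slip = dip-slip / sin(rake) = 183.2 / sin(62°) = 207.5 m
rate = 207.5 m / 109 ka = 0.00190 m/yr = 1.90 mm/yr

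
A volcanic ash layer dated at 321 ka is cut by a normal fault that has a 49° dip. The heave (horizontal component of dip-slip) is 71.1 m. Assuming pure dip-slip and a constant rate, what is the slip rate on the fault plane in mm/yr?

0.338 mm/yr

dip-slip = heave / cos(dip) = 71.1 m / cos(49°) = 108.4 m
rate = 108.4 m / 321 ka = 0.000338 m/yr = 0.338 mm/yr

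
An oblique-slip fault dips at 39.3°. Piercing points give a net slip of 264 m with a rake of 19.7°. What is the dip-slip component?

dip-slip = net slip × sin(rake) = 264 m × sin(19.7°) = 89 m

89 m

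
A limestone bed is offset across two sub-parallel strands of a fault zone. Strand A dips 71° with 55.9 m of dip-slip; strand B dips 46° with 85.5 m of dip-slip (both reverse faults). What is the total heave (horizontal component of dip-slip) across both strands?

77.6 m

heave_A = 55.9 × cos(71°) = 18.20 m
heave_B = 85.5 × cos(46°) = 59.39 m
total = 18.20 + 59.39 = 77.6 m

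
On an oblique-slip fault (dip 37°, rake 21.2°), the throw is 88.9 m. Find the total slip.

408 m

dip-slip = throw / sin(dip) = 88.9 / sin(37°) = 147.7 m
net slip = dip-slip / sin(rake) = 147.7 / sin(21.2°) = 408 m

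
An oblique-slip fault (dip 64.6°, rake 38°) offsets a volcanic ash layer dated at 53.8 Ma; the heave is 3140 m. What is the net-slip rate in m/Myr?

dip-slip = heave / cos(dip) = 3140 / cos(64.6°) = 7320 m
net slip = dip-slip / sin(rake) = 7320 / sin(38°) = 11890 m
rate = 11890 m / 53.8 Ma = 0.000221 m/yr = 221 m/Myr

221 m/Myr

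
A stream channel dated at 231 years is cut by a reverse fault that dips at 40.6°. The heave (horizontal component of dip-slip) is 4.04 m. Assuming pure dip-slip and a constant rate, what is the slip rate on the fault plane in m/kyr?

23 m/kyr

dip-slip = heave / cos(dip) = 4.04 m / cos(40.6°) = 5.321 m
rate = 5.321 m / 231 years = 0.0230 m/yr = 23 m/kyr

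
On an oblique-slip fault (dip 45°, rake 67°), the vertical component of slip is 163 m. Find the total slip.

dip-slip = throw / sin(dip) = 163 / sin(45°) = 230.5 m
net slip = dip-slip / sin(rake) = 230.5 / sin(67°) = 250 m

250 m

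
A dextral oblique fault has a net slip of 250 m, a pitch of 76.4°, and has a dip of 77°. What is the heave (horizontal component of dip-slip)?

54.7 m

dip-slip = net slip × sin(rake) = 250 m × sin(76.4°) = 243 m
heave = dip-slip × cos(dip) = 243 × cos(77°) = 54.7 m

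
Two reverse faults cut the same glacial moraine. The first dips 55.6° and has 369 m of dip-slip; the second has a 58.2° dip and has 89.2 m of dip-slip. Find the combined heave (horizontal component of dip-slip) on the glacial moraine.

255 m

heave_A = 369 × cos(55.6°) = 208.5 m
heave_B = 89.2 × cos(58.2°) = 47 m
total = 208.5 + 47 = 255 m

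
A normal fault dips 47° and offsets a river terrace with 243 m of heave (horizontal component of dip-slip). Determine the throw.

throw = heave × tan(dip) = 243 × tan(47°) = 261 m

261 m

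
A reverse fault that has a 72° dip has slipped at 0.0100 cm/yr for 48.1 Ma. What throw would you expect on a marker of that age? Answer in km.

4.57 km

dip-slip = rate × time = 0.0100 cm/yr × 48.1 Ma = 4810 m
throw = dip-slip × sin(dip) = 4810 × sin(72°) = 4570 m = 4.57 km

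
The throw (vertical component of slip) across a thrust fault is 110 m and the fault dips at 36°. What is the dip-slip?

187 m

dip-slip = throw / sin(dip) = 110 / sin(36°) = 187 m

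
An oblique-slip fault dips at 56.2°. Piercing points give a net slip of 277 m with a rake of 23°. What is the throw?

89.9 m

dip-slip = net slip × sin(rake) = 277 m × sin(23°) = 108.2 m
throw = dip-slip × sin(dip) = 108.2 × sin(56.2°) = 89.9 m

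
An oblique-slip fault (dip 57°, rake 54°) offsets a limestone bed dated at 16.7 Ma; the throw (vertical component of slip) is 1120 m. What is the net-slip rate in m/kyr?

0.0988 m/kyr

dip-slip = throw / sin(dip) = 1120 / sin(57°) = 1335 m
net slip = dip-slip / sin(rake) = 1335 / sin(54°) = 1651 m
rate = 1651 m / 16.7 Ma = 0.0000988 m/yr = 0.0988 m/kyr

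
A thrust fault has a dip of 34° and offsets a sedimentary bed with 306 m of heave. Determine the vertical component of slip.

throw = heave × tan(dip) = 306 × tan(34°) = 206 m

206 m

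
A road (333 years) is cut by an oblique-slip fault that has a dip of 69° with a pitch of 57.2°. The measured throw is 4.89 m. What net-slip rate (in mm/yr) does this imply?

18.7 mm/yr

dip-slip = throw / sin(dip) = 4.89 / sin(69°) = 5.238 m
net slip = dip-slip / sin(rake) = 5.238 / sin(57.2°) = 6.231 m
rate = 6.231 m / 333 years = 0.0187 m/yr = 18.7 mm/yr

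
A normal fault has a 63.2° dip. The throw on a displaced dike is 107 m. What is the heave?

heave = throw / tan(dip) = 107 / tan(63.2°) = 54 m

54 m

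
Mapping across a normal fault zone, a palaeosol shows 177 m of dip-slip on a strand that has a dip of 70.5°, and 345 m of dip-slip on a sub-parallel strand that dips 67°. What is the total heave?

heave_A = 177 × cos(70.5°) = 59.08 m
heave_B = 345 × cos(67°) = 134.8 m
total = 59.08 + 134.8 = 194 m

194 m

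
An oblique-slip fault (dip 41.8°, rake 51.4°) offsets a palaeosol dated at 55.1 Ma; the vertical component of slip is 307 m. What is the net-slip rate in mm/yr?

dip-slip = throw / sin(dip) = 307 / sin(41.8°) = 460.6 m
net slip = dip-slip / sin(rake) = 460.6 / sin(51.4°) = 589.4 m
rate = 589.4 m / 55.1 Ma = 0.0000107 m/yr = 0.0107 mm/yr

0.0107 mm/yr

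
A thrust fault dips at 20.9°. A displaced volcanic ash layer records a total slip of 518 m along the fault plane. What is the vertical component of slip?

185 m

throw = dip-slip × sin(dip) = 518 m × sin(20.9°) = 185 m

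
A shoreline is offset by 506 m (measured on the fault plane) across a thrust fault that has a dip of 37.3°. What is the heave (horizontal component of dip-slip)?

heave = dip-slip × cos(dip) = 506 m × cos(37.3°) = 403 m

403 m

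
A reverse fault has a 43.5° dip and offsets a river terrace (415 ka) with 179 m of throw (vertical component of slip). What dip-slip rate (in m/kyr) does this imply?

dip-slip = throw / sin(dip) = 179 m / sin(43.5°) = 260 m
rate = 260 m / 415 ka = 0.000627 m/yr = 0.627 m/kyr

0.627 m/kyr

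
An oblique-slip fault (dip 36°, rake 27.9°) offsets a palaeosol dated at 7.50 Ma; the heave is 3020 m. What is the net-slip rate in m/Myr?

1060 m/Myr

dip-slip = heave / cos(dip) = 3020 / cos(36°) = 3733 m
net slip = dip-slip / sin(rake) = 3733 / sin(27.9°) = 7978 m
rate = 7978 m / 7.50 Ma = 0.00106 m/yr = 1060 m/Myr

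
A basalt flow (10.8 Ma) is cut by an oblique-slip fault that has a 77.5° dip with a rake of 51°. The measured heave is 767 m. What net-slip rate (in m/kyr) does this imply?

0.422 m/kyr

dip-slip = heave / cos(dip) = 767 / cos(77.5°) = 3544 m
net slip = dip-slip / sin(rake) = 3544 / sin(51°) = 4560 m
rate = 4560 m / 10.8 Ma = 0.000422 m/yr = 0.422 m/kyr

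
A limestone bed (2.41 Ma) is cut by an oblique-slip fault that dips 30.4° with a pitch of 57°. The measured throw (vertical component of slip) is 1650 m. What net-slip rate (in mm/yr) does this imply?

1.61 mm/yr

dip-slip = throw / sin(dip) = 1650 / sin(30.4°) = 3261 m
net slip = dip-slip / sin(rake) = 3261 / sin(57°) = 3888 m
rate = 3888 m / 2.41 Ma = 0.00161 m/yr = 1.61 mm/yr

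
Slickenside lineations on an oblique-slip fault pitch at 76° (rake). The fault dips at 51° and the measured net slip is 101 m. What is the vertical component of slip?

76.2 m

dip-slip = net slip × sin(rake) = 101 m × sin(76°) = 98 m
throw = dip-slip × sin(dip) = 98 × sin(51°) = 76.2 m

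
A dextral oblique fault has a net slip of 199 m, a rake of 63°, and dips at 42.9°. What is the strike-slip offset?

90.3 m

strike-slip = net slip × cos(rake) = 199 m × cos(63°) = 90.3 m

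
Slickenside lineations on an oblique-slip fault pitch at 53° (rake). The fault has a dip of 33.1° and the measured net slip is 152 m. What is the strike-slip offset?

strike-slip = net slip × cos(rake) = 152 m × cos(53°) = 91.5 m

91.5 m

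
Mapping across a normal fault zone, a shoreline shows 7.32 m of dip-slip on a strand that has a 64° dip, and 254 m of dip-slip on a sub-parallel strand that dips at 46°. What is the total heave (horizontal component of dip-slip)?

180 m

heave_A = 7.32 × cos(64°) = 3.209 m
heave_B = 254 × cos(46°) = 176.4 m
total = 3.209 + 176.4 = 180 m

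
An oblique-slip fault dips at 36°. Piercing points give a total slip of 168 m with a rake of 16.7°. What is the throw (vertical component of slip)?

28.4 m

dip-slip = net slip × sin(rake) = 168 m × sin(16.7°) = 48.28 m
throw = dip-slip × sin(dip) = 48.28 × sin(36°) = 28.4 m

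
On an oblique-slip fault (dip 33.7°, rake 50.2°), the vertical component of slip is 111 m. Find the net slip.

260 m

dip-slip = throw / sin(dip) = 111 / sin(33.7°) = 200.1 m
net slip = dip-slip / sin(rake) = 200.1 / sin(50.2°) = 260 m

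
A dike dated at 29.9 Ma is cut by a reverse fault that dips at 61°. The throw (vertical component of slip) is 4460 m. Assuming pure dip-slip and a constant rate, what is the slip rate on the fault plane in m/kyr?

0.171 m/kyr

dip-slip = throw / sin(dip) = 4460 m / sin(61°) = 5099 m
rate = 5099 m / 29.9 Ma = 0.000171 m/yr = 0.171 m/kyr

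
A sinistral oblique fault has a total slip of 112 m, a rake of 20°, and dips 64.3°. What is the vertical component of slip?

34.5 m

dip-slip = net slip × sin(rake) = 112 m × sin(20°) = 38.31 m
throw = dip-slip × sin(dip) = 38.31 × sin(64.3°) = 34.5 m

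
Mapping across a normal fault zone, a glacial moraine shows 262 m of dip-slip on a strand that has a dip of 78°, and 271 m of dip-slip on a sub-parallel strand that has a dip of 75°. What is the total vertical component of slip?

518 m

throw_A = 262 × sin(78°) = 256.3 m
throw_B = 271 × sin(75°) = 261.8 m
total = 256.3 + 261.8 = 518 m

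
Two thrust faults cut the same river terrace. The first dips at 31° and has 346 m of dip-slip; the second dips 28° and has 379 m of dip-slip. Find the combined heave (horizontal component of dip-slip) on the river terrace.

heave_A = 346 × cos(31°) = 296.6 m
heave_B = 379 × cos(28°) = 334.6 m
total = 296.6 + 334.6 = 631 m

631 m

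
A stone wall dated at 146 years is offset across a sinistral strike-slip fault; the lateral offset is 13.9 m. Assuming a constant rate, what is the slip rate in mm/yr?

95.2 mm/yr

rate = 13.9 m / 146 years = 0.0952 m/yr = 95.2 mm/yr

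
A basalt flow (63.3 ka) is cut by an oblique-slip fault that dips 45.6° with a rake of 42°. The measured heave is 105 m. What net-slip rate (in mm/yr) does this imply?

dip-slip = heave / cos(dip) = 105 / cos(45.6°) = 150.1 m
net slip = dip-slip / sin(rake) = 150.1 / sin(42°) = 224.3 m
rate = 224.3 m / 63.3 ka = 0.00354 m/yr = 3.54 mm/yr

3.54 mm/yr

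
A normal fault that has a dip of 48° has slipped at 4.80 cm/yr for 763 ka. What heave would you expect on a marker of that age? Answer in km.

24.5 km

dip-slip = rate × time = 4.80 cm/yr × 763 ka = 36620 m
heave = dip-slip × cos(dip) = 36620 × cos(48°) = 24500 m = 24.5 km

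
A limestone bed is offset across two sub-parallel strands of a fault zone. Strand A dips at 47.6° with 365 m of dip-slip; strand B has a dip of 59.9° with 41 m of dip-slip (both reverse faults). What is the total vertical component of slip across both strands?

305 m

throw_A = 365 × sin(47.6°) = 269.5 m
throw_B = 41 × sin(59.9°) = 35.47 m
total = 269.5 + 35.47 = 305 m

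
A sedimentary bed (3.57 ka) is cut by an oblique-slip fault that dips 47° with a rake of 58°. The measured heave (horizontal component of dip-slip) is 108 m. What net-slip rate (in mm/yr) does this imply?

dip-slip = heave / cos(dip) = 108 / cos(47°) = 158.4 m
net slip = dip-slip / sin(rake) = 158.4 / sin(58°) = 186.7 m
rate = 186.7 m / 3.57 ka = 0.0523 m/yr = 52.3 mm/yr

52.3 mm/yr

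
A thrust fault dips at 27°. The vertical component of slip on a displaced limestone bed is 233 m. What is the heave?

heave = throw / tan(dip) = 233 / tan(27°) = 457 m

457 m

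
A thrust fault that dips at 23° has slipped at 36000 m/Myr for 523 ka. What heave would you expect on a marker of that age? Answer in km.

dip-slip = rate × time = 36000 m/Myr × 523 ka = 18830 m
heave = dip-slip × cos(dip) = 18830 × cos(23°) = 17300 m = 17.3 km

17.3 km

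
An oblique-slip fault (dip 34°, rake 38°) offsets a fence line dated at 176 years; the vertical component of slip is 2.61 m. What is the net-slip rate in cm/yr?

dip-slip = throw / sin(dip) = 2.61 / sin(34°) = 4.667 m
net slip = dip-slip / sin(rake) = 4.667 / sin(38°) = 7.581 m
rate = 7.581 m / 176 years = 0.0431 m/yr = 4.31 cm/yr

4.31 cm/yr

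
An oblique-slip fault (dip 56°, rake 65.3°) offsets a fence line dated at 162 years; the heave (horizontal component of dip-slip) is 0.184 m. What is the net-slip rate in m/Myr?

dip-slip = heave / cos(dip) = 0.184 / cos(56°) = 0.3290 m
net slip = dip-slip / sin(rake) = 0.3290 / sin(65.3°) = 0.3622 m
rate = 0.3622 m / 162 years = 0.00224 m/yr = 2240 m/Myr

2240 m/Myr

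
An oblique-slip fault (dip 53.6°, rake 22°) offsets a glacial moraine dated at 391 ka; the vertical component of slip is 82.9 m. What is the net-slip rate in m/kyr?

dip-slip = throw / sin(dip) = 82.9 / sin(53.6°) = 103 m
net slip = dip-slip / sin(rake) = 103 / sin(22°) = 274.9 m
rate = 274.9 m / 391 ka = 0.000703 m/yr = 0.703 m/kyr

0.703 m/kyr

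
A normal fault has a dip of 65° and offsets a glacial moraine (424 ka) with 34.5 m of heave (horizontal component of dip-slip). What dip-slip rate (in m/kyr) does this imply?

0.193 m/kyr

dip-slip = heave / cos(dip) = 34.5 m / cos(65°) = 81.63 m
rate = 81.63 m / 424 ka = 0.000193 m/yr = 0.193 m/kyr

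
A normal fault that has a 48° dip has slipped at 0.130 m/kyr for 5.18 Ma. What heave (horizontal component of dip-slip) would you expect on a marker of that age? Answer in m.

dip-slip = rate × time = 0.130 m/kyr × 5.18 Ma = 673.4 m
heave = dip-slip × cos(dip) = 673.4 × cos(48°) = 451 m

451 m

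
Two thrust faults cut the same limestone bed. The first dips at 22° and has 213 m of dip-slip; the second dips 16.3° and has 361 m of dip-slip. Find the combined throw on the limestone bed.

throw_A = 213 × sin(22°) = 79.79 m
throw_B = 361 × sin(16.3°) = 101.3 m
total = 79.79 + 101.3 = 181 m

181 m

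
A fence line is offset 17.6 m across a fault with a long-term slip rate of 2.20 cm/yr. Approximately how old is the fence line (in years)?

800 years

age = offset / rate = 17.6 m / (2.20 cm/yr) = 800 yr = 800 years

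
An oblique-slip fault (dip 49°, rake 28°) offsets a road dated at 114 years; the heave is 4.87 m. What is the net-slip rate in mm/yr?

dip-slip = heave / cos(dip) = 4.87 / cos(49°) = 7.423 m
net slip = dip-slip / sin(rake) = 7.423 / sin(28°) = 15.81 m
rate = 15.81 m / 114 years = 0.139 m/yr = 139 mm/yr

139 mm/yr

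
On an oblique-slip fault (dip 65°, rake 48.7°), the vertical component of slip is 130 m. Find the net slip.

dip-slip = throw / sin(dip) = 130 / sin(65°) = 143.4 m
net slip = dip-slip / sin(rake) = 143.4 / sin(48.7°) = 191 m

191 m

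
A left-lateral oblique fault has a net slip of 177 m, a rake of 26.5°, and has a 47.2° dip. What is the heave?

dip-slip = net slip × sin(rake) = 177 m × sin(26.5°) = 78.98 m
heave = dip-slip × cos(dip) = 78.98 × cos(47.2°) = 53.7 m

53.7 m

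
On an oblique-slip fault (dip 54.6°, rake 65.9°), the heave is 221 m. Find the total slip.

418 m

dip-slip = heave / cos(dip) = 221 / cos(54.6°) = 381.5 m
net slip = dip-slip / sin(rake) = 381.5 / sin(65.9°) = 418 m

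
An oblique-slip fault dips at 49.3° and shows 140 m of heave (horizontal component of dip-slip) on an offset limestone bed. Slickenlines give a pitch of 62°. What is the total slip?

dip-slip = heave / cos(dip) = 140 / cos(49.3°) = 214.7 m
net slip = dip-slip / sin(rake) = 214.7 / sin(62°) = 243 m

243 m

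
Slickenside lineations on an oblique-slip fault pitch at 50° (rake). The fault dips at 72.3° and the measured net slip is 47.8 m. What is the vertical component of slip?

dip-slip = net slip × sin(rake) = 47.8 m × sin(50°) = 36.62 m
throw = dip-slip × sin(dip) = 36.62 × sin(72.3°) = 34.9 m

34.9 m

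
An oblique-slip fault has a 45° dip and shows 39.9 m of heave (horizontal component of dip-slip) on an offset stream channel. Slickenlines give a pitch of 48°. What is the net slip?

75.9 m

dip-slip = heave / cos(dip) = 39.9 / cos(45°) = 56.43 m
net slip = dip-slip / sin(rake) = 56.43 / sin(48°) = 75.9 m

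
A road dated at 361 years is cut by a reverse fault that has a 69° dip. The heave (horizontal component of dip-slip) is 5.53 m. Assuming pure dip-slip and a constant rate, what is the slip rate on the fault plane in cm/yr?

4.27 cm/yr

dip-slip = heave / cos(dip) = 5.53 m / cos(69°) = 15.43 m
rate = 15.43 m / 361 years = 0.0427 m/yr = 4.27 cm/yr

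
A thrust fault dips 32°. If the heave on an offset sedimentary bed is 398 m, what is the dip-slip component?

dip-slip = heave / cos(dip) = 398 / cos(32°) = 469 m

469 m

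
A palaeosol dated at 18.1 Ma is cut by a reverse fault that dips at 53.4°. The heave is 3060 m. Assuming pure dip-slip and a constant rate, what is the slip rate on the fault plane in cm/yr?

0.0284 cm/yr

dip-slip = heave / cos(dip) = 3060 m / cos(53.4°) = 5132 m
rate = 5132 m / 18.1 Ma = 0.000284 m/yr = 0.0284 cm/yr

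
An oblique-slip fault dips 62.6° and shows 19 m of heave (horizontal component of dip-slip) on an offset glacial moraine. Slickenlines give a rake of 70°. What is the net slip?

dip-slip = heave / cos(dip) = 19 / cos(62.6°) = 41.29 m
net slip = dip-slip / sin(rake) = 41.29 / sin(70°) = 43.9 m

43.9 m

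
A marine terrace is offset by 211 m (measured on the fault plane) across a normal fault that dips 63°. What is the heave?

heave = dip-slip × cos(dip) = 211 m × cos(63°) = 95.8 m

95.8 m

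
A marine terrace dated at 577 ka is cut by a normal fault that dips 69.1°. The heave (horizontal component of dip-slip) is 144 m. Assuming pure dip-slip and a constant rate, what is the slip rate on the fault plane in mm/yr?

dip-slip = heave / cos(dip) = 144 m / cos(69.1°) = 403.7 m
rate = 403.7 m / 577 ka = 0.000700 m/yr = 0.700 mm/yr

0.700 mm/yr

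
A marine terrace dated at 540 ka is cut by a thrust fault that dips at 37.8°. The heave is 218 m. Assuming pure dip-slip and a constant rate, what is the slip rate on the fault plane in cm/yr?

dip-slip = heave / cos(dip) = 218 m / cos(37.8°) = 275.9 m
rate = 275.9 m / 540 ka = 0.000511 m/yr = 0.0511 cm/yr

0.0511 cm/yr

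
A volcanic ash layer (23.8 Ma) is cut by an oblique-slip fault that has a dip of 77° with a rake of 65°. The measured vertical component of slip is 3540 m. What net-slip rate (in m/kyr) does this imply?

0.168 m/kyr

dip-slip = throw / sin(dip) = 3540 / sin(77°) = 3633 m
net slip = dip-slip / sin(rake) = 3633 / sin(65°) = 4009 m
rate = 4009 m / 23.8 Ma = 0.000168 m/yr = 0.168 m/kyr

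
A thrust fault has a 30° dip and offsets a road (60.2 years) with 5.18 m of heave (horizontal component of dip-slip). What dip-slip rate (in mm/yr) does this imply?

dip-slip = heave / cos(dip) = 5.18 m / cos(30°) = 5.981 m
rate = 5.981 m / 60.2 years = 0.0994 m/yr = 99.4 mm/yr

99.4 mm/yr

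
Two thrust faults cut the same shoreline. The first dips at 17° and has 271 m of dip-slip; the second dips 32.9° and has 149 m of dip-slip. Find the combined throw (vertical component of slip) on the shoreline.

throw_A = 271 × sin(17°) = 79.23 m
throw_B = 149 × sin(32.9°) = 80.93 m
total = 79.23 + 80.93 = 160 m

160 m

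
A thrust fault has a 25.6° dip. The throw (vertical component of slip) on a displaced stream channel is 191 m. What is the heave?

heave = throw / tan(dip) = 191 / tan(25.6°) = 399 m

399 m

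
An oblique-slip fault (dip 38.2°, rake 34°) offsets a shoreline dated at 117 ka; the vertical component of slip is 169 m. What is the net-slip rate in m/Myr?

dip-slip = throw / sin(dip) = 169 / sin(38.2°) = 273.3 m
net slip = dip-slip / sin(rake) = 273.3 / sin(34°) = 488.7 m
rate = 488.7 m / 117 ka = 0.00418 m/yr = 4180 m/Myr

4180 m/Myr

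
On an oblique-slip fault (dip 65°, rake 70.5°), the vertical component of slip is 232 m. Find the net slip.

dip-slip = throw / sin(dip) = 232 / sin(65°) = 256 m
net slip = dip-slip / sin(rake) = 256 / sin(70.5°) = 272 m

272 m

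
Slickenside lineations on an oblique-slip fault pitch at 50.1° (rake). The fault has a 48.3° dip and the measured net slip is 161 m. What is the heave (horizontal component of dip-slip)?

dip-slip = net slip × sin(rake) = 161 m × sin(50.1°) = 123.5 m
heave = dip-slip × cos(dip) = 123.5 × cos(48.3°) = 82.2 m

82.2 m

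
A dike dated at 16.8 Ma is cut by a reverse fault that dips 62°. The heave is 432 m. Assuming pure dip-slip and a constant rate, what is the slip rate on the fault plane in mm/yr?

0.0548 mm/yr

dip-slip = heave / cos(dip) = 432 m / cos(62°) = 920.2 m
rate = 920.2 m / 16.8 Ma = 0.0000548 m/yr = 0.0548 mm/yr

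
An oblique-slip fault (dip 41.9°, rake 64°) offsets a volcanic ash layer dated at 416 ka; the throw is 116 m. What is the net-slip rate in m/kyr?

0.465 m/kyr

dip-slip = throw / sin(dip) = 116 / sin(41.9°) = 173.7 m
net slip = dip-slip / sin(rake) = 173.7 / sin(64°) = 193.3 m
rate = 193.3 m / 416 ka = 0.000465 m/yr = 0.465 m/kyr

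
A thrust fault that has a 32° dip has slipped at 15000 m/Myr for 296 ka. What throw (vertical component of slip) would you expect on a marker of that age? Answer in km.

2.35 km

dip-slip = rate × time = 15000 m/Myr × 296 ka = 4440 m
throw = dip-slip × sin(dip) = 4440 × sin(32°) = 2350 m = 2.35 km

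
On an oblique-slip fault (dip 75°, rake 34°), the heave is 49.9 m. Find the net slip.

345 m

dip-slip = heave / cos(dip) = 49.9 / cos(75°) = 192.8 m
net slip = dip-slip / sin(rake) = 192.8 / sin(34°) = 345 m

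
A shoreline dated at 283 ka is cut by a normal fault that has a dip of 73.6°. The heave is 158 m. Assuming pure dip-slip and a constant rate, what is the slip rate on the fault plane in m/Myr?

1980 m/Myr

dip-slip = heave / cos(dip) = 158 m / cos(73.6°) = 559.6 m
rate = 559.6 m / 283 ka = 0.00198 m/yr = 1980 m/Myr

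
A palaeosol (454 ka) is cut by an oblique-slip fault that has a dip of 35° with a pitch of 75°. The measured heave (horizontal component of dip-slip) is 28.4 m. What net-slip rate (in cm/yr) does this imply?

dip-slip = heave / cos(dip) = 28.4 / cos(35°) = 34.67 m
net slip = dip-slip / sin(rake) = 34.67 / sin(75°) = 35.89 m
rate = 35.89 m / 454 ka = 0.0000791 m/yr = 0.00791 cm/yr

0.00791 cm/yr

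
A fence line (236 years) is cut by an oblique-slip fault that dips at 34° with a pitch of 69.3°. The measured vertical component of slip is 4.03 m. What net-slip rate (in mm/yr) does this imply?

32.6 mm/yr

dip-slip = throw / sin(dip) = 4.03 / sin(34°) = 7.207 m
net slip = dip-slip / sin(rake) = 7.207 / sin(69.3°) = 7.704 m
rate = 7.704 m / 236 years = 0.0326 m/yr = 32.6 mm/yr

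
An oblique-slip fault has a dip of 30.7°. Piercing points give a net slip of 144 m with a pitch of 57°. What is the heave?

dip-slip = net slip × sin(rake) = 144 m × sin(57°) = 120.8 m
heave = dip-slip × cos(dip) = 120.8 × cos(30.7°) = 104 m

104 m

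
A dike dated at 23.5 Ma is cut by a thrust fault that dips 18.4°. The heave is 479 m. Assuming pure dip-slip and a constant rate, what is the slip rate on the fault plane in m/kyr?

0.0215 m/kyr

dip-slip = heave / cos(dip) = 479 m / cos(18.4°) = 504.8 m
rate = 504.8 m / 23.5 Ma = 0.0000215 m/yr = 0.0215 m/kyr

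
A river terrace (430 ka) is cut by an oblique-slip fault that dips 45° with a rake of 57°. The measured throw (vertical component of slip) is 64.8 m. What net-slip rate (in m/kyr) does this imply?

0.254 m/kyr

dip-slip = throw / sin(dip) = 64.8 / sin(45°) = 91.64 m
net slip = dip-slip / sin(rake) = 91.64 / sin(57°) = 109.3 m
rate = 109.3 m / 430 ka = 0.000254 m/yr = 0.254 m/kyr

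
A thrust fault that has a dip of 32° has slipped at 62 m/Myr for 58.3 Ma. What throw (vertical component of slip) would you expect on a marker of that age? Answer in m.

1920 m

dip-slip = rate × time = 62 m/Myr × 58.3 Ma = 3615 m
throw = dip-slip × sin(dip) = 3615 × sin(32°) = 1920 m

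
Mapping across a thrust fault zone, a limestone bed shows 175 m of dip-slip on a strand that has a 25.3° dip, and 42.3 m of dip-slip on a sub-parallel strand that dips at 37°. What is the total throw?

throw_A = 175 × sin(25.3°) = 74.79 m
throw_B = 42.3 × sin(37°) = 25.46 m
total = 74.79 + 25.46 = 100 m

100 m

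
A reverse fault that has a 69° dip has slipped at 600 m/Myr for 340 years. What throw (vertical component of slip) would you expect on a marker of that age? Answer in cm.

dip-slip = rate × time = 600 m/Myr × 340 years = 0.2040 m
throw = dip-slip × sin(dip) = 0.2040 × sin(69°) = 0.190 m = 19 cm

19 cm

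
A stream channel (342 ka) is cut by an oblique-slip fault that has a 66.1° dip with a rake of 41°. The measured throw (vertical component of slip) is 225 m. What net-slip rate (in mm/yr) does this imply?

1.10 mm/yr

dip-slip = throw / sin(dip) = 225 / sin(66.1°) = 246.1 m
net slip = dip-slip / sin(rake) = 246.1 / sin(41°) = 375.1 m
rate = 375.1 m / 342 ka = 0.00110 m/yr = 1.10 mm/yr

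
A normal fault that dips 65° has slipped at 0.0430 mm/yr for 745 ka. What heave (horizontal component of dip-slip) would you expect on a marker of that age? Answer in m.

13.5 m

dip-slip = rate × time = 0.0430 mm/yr × 745 ka = 32.03 m
heave = dip-slip × cos(dip) = 32.03 × cos(65°) = 13.5 m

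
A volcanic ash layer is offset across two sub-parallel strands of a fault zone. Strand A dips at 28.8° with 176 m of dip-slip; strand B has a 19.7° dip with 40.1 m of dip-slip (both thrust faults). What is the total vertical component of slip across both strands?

throw_A = 176 × sin(28.8°) = 84.79 m
throw_B = 40.1 × sin(19.7°) = 13.52 m
total = 84.79 + 13.52 = 98.3 m

98.3 m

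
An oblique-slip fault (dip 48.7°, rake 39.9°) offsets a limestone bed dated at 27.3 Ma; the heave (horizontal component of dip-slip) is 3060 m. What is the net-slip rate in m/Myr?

dip-slip = heave / cos(dip) = 3060 / cos(48.7°) = 4636 m
net slip = dip-slip / sin(rake) = 4636 / sin(39.9°) = 7228 m
rate = 7228 m / 27.3 Ma = 0.000265 m/yr = 265 m/Myr

265 m/Myr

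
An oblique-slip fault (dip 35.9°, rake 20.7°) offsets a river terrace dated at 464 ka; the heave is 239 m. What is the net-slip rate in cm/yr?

dip-slip = heave / cos(dip) = 239 / cos(35.9°) = 295 m
net slip = dip-slip / sin(rake) = 295 / sin(20.7°) = 834.7 m
rate = 834.7 m / 464 ka = 0.00180 m/yr = 0.180 cm/yr

0.180 cm/yr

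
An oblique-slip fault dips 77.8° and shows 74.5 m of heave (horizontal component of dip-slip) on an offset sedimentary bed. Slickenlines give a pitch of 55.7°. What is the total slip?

427 m

dip-slip = heave / cos(dip) = 74.5 / cos(77.8°) = 352.5 m
net slip = dip-slip / sin(rake) = 352.5 / sin(55.7°) = 427 m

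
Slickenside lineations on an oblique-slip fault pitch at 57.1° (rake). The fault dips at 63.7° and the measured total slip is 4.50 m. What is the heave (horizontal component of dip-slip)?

1.67 m

dip-slip = net slip × sin(rake) = 4.50 m × sin(57.1°) = 3.778 m
heave = dip-slip × cos(dip) = 3.778 × cos(63.7°) = 1.67 m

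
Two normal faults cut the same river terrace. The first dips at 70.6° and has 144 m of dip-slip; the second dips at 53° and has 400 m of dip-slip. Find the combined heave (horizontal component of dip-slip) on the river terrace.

heave_A = 144 × cos(70.6°) = 47.83 m
heave_B = 400 × cos(53°) = 240.7 m
total = 47.83 + 240.7 = 289 m

289 m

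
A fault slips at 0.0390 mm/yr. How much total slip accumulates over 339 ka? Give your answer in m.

13.2 m

slip = rate × time = 0.0390 mm/yr × 339 ka = 13.2 m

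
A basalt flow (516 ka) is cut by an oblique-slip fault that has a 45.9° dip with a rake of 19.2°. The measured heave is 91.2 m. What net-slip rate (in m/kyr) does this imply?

dip-slip = heave / cos(dip) = 91.2 / cos(45.9°) = 131.1 m
net slip = dip-slip / sin(rake) = 131.1 / sin(19.2°) = 398.5 m
rate = 398.5 m / 516 ka = 0.000772 m/yr = 0.772 m/kyr

0.772 m/kyr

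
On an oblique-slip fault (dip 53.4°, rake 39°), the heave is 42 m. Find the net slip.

dip-slip = heave / cos(dip) = 42 / cos(53.4°) = 70.44 m
net slip = dip-slip / sin(rake) = 70.44 / sin(39°) = 112 m

112 m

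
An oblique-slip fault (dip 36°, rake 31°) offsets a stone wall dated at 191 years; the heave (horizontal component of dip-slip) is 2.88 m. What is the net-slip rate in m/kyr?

36.2 m/kyr

dip-slip = heave / cos(dip) = 2.88 / cos(36°) = 3.560 m
net slip = dip-slip / sin(rake) = 3.560 / sin(31°) = 6.912 m
rate = 6.912 m / 191 years = 0.0362 m/yr = 36.2 m/kyr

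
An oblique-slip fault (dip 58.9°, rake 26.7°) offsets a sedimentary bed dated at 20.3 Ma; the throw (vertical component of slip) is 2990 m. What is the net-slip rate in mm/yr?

dip-slip = throw / sin(dip) = 2990 / sin(58.9°) = 3492 m
net slip = dip-slip / sin(rake) = 3492 / sin(26.7°) = 7772 m
rate = 7772 m / 20.3 Ma = 0.000383 m/yr = 0.383 mm/yr

0.383 mm/yr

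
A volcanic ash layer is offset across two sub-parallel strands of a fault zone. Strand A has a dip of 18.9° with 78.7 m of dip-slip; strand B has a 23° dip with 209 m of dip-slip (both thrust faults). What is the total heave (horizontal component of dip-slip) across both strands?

267 m

heave_A = 78.7 × cos(18.9°) = 74.46 m
heave_B = 209 × cos(23°) = 192.4 m
total = 74.46 + 192.4 = 267 m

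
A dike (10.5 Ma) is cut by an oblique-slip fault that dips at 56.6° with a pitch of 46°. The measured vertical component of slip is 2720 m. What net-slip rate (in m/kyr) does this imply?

dip-slip = throw / sin(dip) = 2720 / sin(56.6°) = 3258 m
net slip = dip-slip / sin(rake) = 3258 / sin(46°) = 4529 m
rate = 4529 m / 10.5 Ma = 0.000431 m/yr = 0.431 m/kyr

0.431 m/kyr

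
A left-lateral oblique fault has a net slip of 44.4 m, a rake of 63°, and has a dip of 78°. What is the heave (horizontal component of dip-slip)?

8.23 m

dip-slip = net slip × sin(rake) = 44.4 m × sin(63°) = 39.56 m
heave = dip-slip × cos(dip) = 39.56 × cos(78°) = 8.23 m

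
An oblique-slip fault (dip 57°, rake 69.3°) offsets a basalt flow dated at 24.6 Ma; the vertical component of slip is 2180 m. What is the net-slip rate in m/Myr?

113 m/Myr

dip-slip = throw / sin(dip) = 2180 / sin(57°) = 2599 m
net slip = dip-slip / sin(rake) = 2599 / sin(69.3°) = 2779 m
rate = 2779 m / 24.6 Ma = 0.000113 m/yr = 113 m/Myr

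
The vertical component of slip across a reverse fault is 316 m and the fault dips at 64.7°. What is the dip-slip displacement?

350 m

dip-slip = throw / sin(dip) = 316 / sin(64.7°) = 350 m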